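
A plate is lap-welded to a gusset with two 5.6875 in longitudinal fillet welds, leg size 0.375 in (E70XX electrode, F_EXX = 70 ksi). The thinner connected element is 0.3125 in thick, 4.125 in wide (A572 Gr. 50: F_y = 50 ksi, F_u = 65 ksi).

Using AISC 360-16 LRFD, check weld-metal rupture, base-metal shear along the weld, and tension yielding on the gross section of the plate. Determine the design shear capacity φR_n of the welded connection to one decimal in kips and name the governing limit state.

58.0 kips (gross-section yield governs)

Weld metal: throat = 0.707×0.375 = 0.26513 in, L = 2×5.6875 = 11.375 in. φR_n = 0.75 × 0.6 × 70 × 0.26513 × 11.375 = 95.0 kips.
Base metal shear (0.3125 in plate): yield φR_n = 1.0×0.6×50×0.3125×11.375 = 106.6 kips; rupture φR_n = 0.75×0.6×65×0.3125×11.375 = 104.0 kips; take 104.0 kips (rupture).
Tension yield (gross): A_g = 4.125×0.3125 = 1.2891 in². φR_n = 0.90 × 50 × 1.2891 = 58.0 kips.
Governing: min(95.0, 104.0, 58.0) = 58.0 kips → gross-section yield.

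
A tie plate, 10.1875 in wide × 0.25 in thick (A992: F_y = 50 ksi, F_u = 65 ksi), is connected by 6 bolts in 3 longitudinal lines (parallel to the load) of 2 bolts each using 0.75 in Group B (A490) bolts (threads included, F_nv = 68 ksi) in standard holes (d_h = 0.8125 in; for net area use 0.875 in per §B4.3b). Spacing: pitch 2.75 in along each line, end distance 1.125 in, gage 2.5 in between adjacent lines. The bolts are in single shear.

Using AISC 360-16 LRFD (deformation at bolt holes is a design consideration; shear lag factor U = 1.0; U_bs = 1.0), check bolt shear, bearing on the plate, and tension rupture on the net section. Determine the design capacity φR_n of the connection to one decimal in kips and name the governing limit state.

92.2 kips (net-section rupture governs)

Bolt shear: A_b = π(0.75)²/4 = 0.44179 in². φR_n = 0.75 × 68 × 0.44179 × 6 × 1 = 135.2 kips.
Bearing (0.25 in plate, F_u = 65 ksi): end bolts L_c = 1.125 − 0.8125/2 = 0.71875, R_n = min(1.2×0.71875×0.25×65, 2.4×0.75×0.25×65) = 14.016 kips/bolt; interior L_c = 2.75 − 0.8125 = 1.9375, R_n = 29.25 kips/bolt. φR_n = 0.75 × (3×14.016 + 3×29.25) = 97.3 kips.
Tension rupture (net): A_n = (10.1875 − 3×0.875)×0.25 = 1.8906 in² (U = 1.0, A_e = A_n). φR_n = 0.75 × 65 × 1.8906 = 92.2 kips.
Governing: min(135.2, 97.3, 92.2) = 92.2 kips → net-section rupture.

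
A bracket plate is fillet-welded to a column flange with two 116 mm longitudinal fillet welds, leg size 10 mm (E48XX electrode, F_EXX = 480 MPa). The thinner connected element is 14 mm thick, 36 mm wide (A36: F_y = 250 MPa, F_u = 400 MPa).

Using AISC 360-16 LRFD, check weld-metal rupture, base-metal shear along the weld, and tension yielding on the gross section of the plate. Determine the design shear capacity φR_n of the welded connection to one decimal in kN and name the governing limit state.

113.4 kN (gross-section yield governs)

Weld metal: throat = 0.707×10 = 7.07 mm, L = 2×116 = 232 mm. φR_n = 0.75 × 0.6 × 480 × 7.07 × 232 = 354.3 kN.
Base metal shear (14 mm plate): yield φR_n = 1.0×0.6×250×14×232 = 487.2 kN; rupture φR_n = 0.75×0.6×400×14×232 = 584.6 kN; take 487.2 kN (yield).
Tension yield (gross): A_g = 36×14 = 504 mm². φR_n = 0.90 × 250 × 504 = 113.4 kN.
Governing: min(354.3, 487.2, 113.4) = 113.4 kN → gross-section yield.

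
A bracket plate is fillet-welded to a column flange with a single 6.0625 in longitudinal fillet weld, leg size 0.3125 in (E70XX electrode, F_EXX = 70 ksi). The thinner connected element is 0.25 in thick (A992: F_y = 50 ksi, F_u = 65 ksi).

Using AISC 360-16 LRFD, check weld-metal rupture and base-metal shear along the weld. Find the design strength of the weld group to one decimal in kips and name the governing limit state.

42.2 kips (weld metal governs)

Weld metal: throat = 0.707×0.3125 = 0.22094 in, L = 6.0625 in. φR_n = 0.75 × 0.6 × 70 × 0.22094 × 6.0625 = 42.2 kips.
Base metal shear (0.25 in plate): yield φR_n = 1.0×0.6×50×0.25×6.0625 = 45.5 kips; rupture φR_n = 0.75×0.6×65×0.25×6.0625 = 44.3 kips; take 44.3 kips (rupture).
Governing: min(42.2, 44.3) = 42.2 kips → weld metal.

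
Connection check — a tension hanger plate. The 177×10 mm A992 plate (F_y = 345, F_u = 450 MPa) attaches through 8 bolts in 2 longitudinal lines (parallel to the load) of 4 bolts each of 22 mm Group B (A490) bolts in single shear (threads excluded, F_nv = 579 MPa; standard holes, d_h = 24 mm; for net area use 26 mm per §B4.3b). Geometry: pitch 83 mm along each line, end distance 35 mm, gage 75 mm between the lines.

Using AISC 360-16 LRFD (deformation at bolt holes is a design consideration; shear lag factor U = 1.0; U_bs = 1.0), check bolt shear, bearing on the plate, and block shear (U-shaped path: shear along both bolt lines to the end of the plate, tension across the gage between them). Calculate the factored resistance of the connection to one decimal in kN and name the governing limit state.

Bolt shear: A_b = π(22)²/4 = 380.13 mm². φR_n = 0.75 × 579 × 380.13 × 8 × 1 = 1320.6 kN.
Bearing (10 mm plate, F_u = 450 MPa): end bolts L_c = 35 − 24/2 = 23, R_n = min(1.2×23×10×450, 2.4×22×10×450) = 124.2 kN/bolt; interior L_c = 83 − 24 = 59, R_n = 237.6 kN/bolt. φR_n = 0.75 × (2×124.2 + 6×237.6) = 1255.5 kN.
Block shear: shear path 2×[35+3×83] = 2×284 mm, A_gv = 5680, A_nv = 2×(284 − 3.5×26)×10 = 3860 mm²; tension across gage: (75 − 1×26)×10 = 490 mm². R_n = min(0.6×450×3860, 0.6×345×5680) + 1.0×450×490 = min(1042.2, 1175.8) + 220.5 = 1262.7 kN. φR_n = 0.75 × 1262.7 = 947.0 kN.
Governing: min(1320.6, 1255.5, 947.0) = 947.0 kN → block shear.

947.0 kN (block shear governs)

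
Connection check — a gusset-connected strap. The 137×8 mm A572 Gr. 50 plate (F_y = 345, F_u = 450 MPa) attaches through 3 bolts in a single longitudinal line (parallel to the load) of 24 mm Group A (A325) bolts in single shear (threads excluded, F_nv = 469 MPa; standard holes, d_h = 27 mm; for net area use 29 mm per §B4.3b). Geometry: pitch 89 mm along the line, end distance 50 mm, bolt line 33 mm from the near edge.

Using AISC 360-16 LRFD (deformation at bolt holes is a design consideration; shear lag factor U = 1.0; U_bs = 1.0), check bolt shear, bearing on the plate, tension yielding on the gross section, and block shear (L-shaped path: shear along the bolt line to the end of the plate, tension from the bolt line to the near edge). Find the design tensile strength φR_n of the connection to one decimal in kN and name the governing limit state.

Bolt shear: A_b = π(24)²/4 = 452.39 mm². φR_n = 0.75 × 469 × 452.39 × 3 × 1 = 477.4 kN.
Bearing (8 mm plate, F_u = 450 MPa): end bolts L_c = 50 − 27/2 = 36.5, R_n = min(1.2×36.5×8×450, 2.4×24×8×450) = 157.68 kN/bolt; interior L_c = 89 − 27 = 62, R_n = 207.36 kN/bolt. φR_n = 0.75 × (1×157.68 + 2×207.36) = 429.3 kN.
Tension yield (gross): A_g = 137×8 = 1096 mm². φR_n = 0.90 × 345 × 1096 = 340.3 kN.
Block shear: shear path 1×[50+2×89] = 1×228 mm, A_gv = 1824, A_nv = 1×(228 − 2.5×29)×8 = 1244 mm²; tension to near edge: (33 − 0.5×29)×8 = 148 mm². R_n = min(0.6×450×1244, 0.6×345×1824) + 1.0×450×148 = min(335.88, 377.57) + 66.6 = 402.48 kN. φR_n = 0.75 × 402.48 = 301.9 kN.
Governing: min(477.4, 429.3, 340.3, 301.9) = 301.9 kN → block shear.

301.9 kN (block shear governs)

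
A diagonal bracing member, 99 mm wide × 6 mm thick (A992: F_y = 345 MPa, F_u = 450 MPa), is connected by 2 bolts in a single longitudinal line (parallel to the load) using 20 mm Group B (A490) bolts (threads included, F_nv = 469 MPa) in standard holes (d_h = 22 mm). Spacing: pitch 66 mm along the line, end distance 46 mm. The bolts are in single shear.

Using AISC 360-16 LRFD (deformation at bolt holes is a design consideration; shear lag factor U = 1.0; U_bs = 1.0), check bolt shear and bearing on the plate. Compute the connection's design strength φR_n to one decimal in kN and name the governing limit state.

182.3 kN (bearing governs)

Bolt shear: A_b = π(20)²/4 = 314.16 mm². φR_n = 0.75 × 469 × 314.16 × 2 × 1 = 221.0 kN.
Bearing (6 mm plate, F_u = 450 MPa): end bolts L_c = 46 − 22/2 = 35, R_n = min(1.2×35×6×450, 2.4×20×6×450) = 113.4 kN/bolt; interior L_c = 66 − 22 = 44, R_n = 129.6 kN/bolt. φR_n = 0.75 × (1×113.4 + 1×129.6) = 182.3 kN.
Governing: min(221.0, 182.3) = 182.3 kN → bearing.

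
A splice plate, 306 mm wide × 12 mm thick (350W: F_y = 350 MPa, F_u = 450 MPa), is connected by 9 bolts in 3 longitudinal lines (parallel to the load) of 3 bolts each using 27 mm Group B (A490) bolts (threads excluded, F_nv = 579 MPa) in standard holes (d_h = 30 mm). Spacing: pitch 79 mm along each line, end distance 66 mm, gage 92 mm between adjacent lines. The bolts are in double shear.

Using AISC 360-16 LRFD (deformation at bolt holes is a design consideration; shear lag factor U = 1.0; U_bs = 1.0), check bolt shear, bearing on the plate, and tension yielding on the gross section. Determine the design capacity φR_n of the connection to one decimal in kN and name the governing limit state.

1156.7 kN (gross-section yield governs)

Bolt shear: A_b = π(27)²/4 = 572.56 mm². φR_n = 0.75 × 579 × 572.56 × 9 × 2 = 4475.4 kN.
Bearing (12 mm plate, F_u = 450 MPa): end bolts L_c = 66 − 30/2 = 51, R_n = min(1.2×51×12×450, 2.4×27×12×450) = 330.48 kN/bolt; interior L_c = 79 − 30 = 49, R_n = 317.52 kN/bolt. φR_n = 0.75 × (3×330.48 + 6×317.52) = 2172.4 kN.
Tension yield (gross): A_g = 306×12 = 3672 mm². φR_n = 0.90 × 350 × 3672 = 1156.7 kN.
Governing: min(4475.4, 2172.4, 1156.7) = 1156.7 kN → gross-section yield.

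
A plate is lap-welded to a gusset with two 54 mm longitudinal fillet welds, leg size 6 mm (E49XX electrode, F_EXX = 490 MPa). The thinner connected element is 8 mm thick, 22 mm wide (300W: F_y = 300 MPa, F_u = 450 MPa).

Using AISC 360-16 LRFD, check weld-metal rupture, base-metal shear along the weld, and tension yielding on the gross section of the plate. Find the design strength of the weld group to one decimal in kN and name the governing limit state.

47.5 kN (gross-section yield governs)

Weld metal: throat = 0.707×6 = 4.242 mm, L = 2×54 = 108 mm. φR_n = 0.75 × 0.6 × 490 × 4.242 × 108 = 101.0 kN.
Base metal shear (8 mm plate): yield φR_n = 1.0×0.6×300×8×108 = 155.5 kN; rupture φR_n = 0.75×0.6×450×8×108 = 175.0 kN; take 155.5 kN (yield).
Tension yield (gross): A_g = 22×8 = 176 mm². φR_n = 0.90 × 300 × 176 = 47.5 kN.
Governing: min(101.0, 155.5, 47.5) = 47.5 kN → gross-section yield.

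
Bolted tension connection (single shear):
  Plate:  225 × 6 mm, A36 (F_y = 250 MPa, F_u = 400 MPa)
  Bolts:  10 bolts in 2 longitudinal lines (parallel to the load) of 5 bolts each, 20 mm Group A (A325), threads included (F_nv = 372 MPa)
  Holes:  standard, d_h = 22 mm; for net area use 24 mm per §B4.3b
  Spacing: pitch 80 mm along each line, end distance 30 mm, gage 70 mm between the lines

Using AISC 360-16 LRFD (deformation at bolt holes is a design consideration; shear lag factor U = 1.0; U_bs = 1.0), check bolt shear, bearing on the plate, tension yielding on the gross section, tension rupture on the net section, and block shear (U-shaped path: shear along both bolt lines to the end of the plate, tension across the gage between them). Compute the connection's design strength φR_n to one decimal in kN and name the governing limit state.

Bolt shear: A_b = π(20)²/4 = 314.16 mm². φR_n = 0.75 × 372 × 314.16 × 10 × 1 = 876.5 kN.
Bearing (6 mm plate, F_u = 400 MPa): end bolts L_c = 30 − 22/2 = 19, R_n = min(1.2×19×6×400, 2.4×20×6×400) = 54.72 kN/bolt; interior L_c = 80 − 22 = 58, R_n = 115.2 kN/bolt. φR_n = 0.75 × (2×54.72 + 8×115.2) = 773.3 kN.
Tension yield (gross): A_g = 225×6 = 1350 mm². φR_n = 0.90 × 250 × 1350 = 303.8 kN.
Tension rupture (net): A_n = (225 − 2×24)×6 = 1062 mm² (U = 1.0, A_e = A_n). φR_n = 0.75 × 400 × 1062 = 318.6 kN.
Block shear: shear path 2×[30+4×80] = 2×350 mm, A_gv = 4200, A_nv = 2×(350 − 4.5×24)×6 = 2904 mm²; tension across gage: (70 − 1×24)×6 = 276 mm². R_n = min(0.6×400×2904, 0.6×250×4200) + 1.0×400×276 = min(696.96, 630) + 110.4 = 740.4 kN. φR_n = 0.75 × 740.4 = 555.3 kN.
Governing: min(876.5, 773.3, 303.8, 318.6, 555.3) = 303.8 kN → gross-section yield.

303.8 kN (gross-section yield governs)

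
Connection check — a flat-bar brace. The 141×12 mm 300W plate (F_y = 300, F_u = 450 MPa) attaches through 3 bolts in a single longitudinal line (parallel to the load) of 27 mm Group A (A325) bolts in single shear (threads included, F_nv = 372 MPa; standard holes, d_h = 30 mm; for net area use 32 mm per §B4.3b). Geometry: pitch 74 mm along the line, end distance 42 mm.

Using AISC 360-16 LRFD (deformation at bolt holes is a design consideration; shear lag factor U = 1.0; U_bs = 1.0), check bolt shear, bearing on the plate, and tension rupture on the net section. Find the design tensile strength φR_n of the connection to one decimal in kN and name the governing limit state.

441.5 kN (net-section rupture governs)

Bolt shear: A_b = π(27)²/4 = 572.56 mm². φR_n = 0.75 × 372 × 572.56 × 3 × 1 = 479.2 kN.
Bearing (12 mm plate, F_u = 450 MPa): end bolts L_c = 42 − 30/2 = 27, R_n = min(1.2×27×12×450, 2.4×27×12×450) = 174.96 kN/bolt; interior L_c = 74 − 30 = 44, R_n = 285.12 kN/bolt. φR_n = 0.75 × (1×174.96 + 2×285.12) = 558.9 kN.
Tension rupture (net): A_n = (141 − 1×32)×12 = 1308 mm² (U = 1.0, A_e = A_n). φR_n = 0.75 × 450 × 1308 = 441.5 kN.
Governing: min(479.2, 558.9, 441.5) = 441.5 kN → net-section rupture.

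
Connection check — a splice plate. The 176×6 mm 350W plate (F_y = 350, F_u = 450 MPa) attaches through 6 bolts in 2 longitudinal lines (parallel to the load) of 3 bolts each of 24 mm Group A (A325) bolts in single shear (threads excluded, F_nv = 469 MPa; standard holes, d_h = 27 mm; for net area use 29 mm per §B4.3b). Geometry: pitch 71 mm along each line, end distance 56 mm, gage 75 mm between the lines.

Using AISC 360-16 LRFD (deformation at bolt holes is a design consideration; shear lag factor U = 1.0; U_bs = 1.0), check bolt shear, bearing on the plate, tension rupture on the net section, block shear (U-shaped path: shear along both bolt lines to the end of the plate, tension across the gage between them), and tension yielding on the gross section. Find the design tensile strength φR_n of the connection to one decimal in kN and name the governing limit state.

239.0 kN (net-section rupture governs)

Bolt shear: A_b = π(24)²/4 = 452.39 mm². φR_n = 0.75 × 469 × 452.39 × 6 × 1 = 954.8 kN.
Bearing (6 mm plate, F_u = 450 MPa): end bolts L_c = 56 − 27/2 = 42.5, R_n = min(1.2×42.5×6×450, 2.4×24×6×450) = 137.7 kN/bolt; interior L_c = 71 − 27 = 44, R_n = 142.56 kN/bolt. φR_n = 0.75 × (2×137.7 + 4×142.56) = 634.2 kN.
Tension rupture (net): A_n = (176 − 2×29)×6 = 708 mm² (U = 1.0, A_e = A_n). φR_n = 0.75 × 450 × 708 = 239.0 kN.
Block shear: shear path 2×[56+2×71] = 2×198 mm, A_gv = 2376, A_nv = 2×(198 − 2.5×29)×6 = 1506 mm²; tension across gage: (75 − 1×29)×6 = 276 mm². R_n = min(0.6×450×1506, 0.6×350×2376) + 1.0×450×276 = min(406.62, 498.96) + 124.2 = 530.82 kN. φR_n = 0.75 × 530.82 = 398.1 kN.
Tension yield (gross): A_g = 176×6 = 1056 mm². φR_n = 0.90 × 350 × 1056 = 332.6 kN.
Governing: min(954.8, 634.2, 239.0, 398.1, 332.6) = 239.0 kN → net-section rupture.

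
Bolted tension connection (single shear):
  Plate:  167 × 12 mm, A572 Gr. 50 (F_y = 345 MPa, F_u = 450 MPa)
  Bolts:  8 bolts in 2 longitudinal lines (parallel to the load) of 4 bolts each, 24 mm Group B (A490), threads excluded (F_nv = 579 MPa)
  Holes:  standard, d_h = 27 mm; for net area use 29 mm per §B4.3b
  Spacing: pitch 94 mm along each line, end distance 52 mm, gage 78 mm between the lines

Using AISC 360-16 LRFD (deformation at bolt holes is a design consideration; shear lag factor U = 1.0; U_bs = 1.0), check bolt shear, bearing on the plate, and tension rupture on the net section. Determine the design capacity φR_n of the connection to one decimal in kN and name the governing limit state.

Bolt shear: A_b = π(24)²/4 = 452.39 mm². φR_n = 0.75 × 579 × 452.39 × 8 × 1 = 1571.6 kN.
Bearing (12 mm plate, F_u = 450 MPa): end bolts L_c = 52 − 27/2 = 38.5, R_n = min(1.2×38.5×12×450, 2.4×24×12×450) = 249.48 kN/bolt; interior L_c = 94 − 27 = 67, R_n = 311.04 kN/bolt. φR_n = 0.75 × (2×249.48 + 6×311.04) = 1773.9 kN.
Tension rupture (net): A_n = (167 − 2×29)×12 = 1308 mm² (U = 1.0, A_e = A_n). φR_n = 0.75 × 450 × 1308 = 441.5 kN.
Governing: min(1571.6, 1773.9, 441.5) = 441.5 kN → net-section rupture.

441.5 kN (net-section rupture governs)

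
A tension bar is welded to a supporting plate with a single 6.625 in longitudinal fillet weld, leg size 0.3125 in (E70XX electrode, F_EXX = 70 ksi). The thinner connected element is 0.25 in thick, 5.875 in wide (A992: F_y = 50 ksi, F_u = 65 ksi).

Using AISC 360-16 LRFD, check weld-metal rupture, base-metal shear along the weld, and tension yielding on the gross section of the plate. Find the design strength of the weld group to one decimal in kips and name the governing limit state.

46.1 kips (weld metal governs)

Weld metal: throat = 0.707×0.3125 = 0.22094 in, L = 6.625 in. φR_n = 0.75 × 0.6 × 70 × 0.22094 × 6.625 = 46.1 kips.
Base metal shear (0.25 in plate): yield φR_n = 1.0×0.6×50×0.25×6.625 = 49.7 kips; rupture φR_n = 0.75×0.6×65×0.25×6.625 = 48.4 kips; take 48.4 kips (rupture).
Tension yield (gross): A_g = 5.875×0.25 = 1.4688 in². φR_n = 0.90 × 50 × 1.4688 = 66.1 kips.
Governing: min(46.1, 48.4, 66.1) = 46.1 kips → weld metal.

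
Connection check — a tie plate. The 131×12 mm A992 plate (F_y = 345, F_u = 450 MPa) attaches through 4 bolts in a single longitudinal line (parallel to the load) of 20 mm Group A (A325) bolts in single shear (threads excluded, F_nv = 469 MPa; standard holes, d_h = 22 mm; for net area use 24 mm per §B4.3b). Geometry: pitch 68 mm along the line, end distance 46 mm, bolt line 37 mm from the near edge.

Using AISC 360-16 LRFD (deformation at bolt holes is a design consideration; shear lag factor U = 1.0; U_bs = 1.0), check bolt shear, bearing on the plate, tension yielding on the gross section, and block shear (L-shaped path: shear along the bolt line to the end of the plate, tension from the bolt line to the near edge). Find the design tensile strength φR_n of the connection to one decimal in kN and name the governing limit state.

Bolt shear: A_b = π(20)²/4 = 314.16 mm². φR_n = 0.75 × 469 × 314.16 × 4 × 1 = 442.0 kN.
Bearing (12 mm plate, F_u = 450 MPa): end bolts L_c = 46 − 22/2 = 35, R_n = min(1.2×35×12×450, 2.4×20×12×450) = 226.8 kN/bolt; interior L_c = 68 − 22 = 46, R_n = 259.2 kN/bolt. φR_n = 0.75 × (1×226.8 + 3×259.2) = 753.3 kN.
Tension yield (gross): A_g = 131×12 = 1572 mm². φR_n = 0.90 × 345 × 1572 = 488.1 kN.
Block shear: shear path 1×[46+3×68] = 1×250 mm, A_gv = 3000, A_nv = 1×(250 − 3.5×24)×12 = 1992 mm²; tension to near edge: (37 − 0.5×24)×12 = 300 mm². R_n = min(0.6×450×1992, 0.6×345×3000) + 1.0×450×300 = min(537.84, 621) + 135 = 672.84 kN. φR_n = 0.75 × 672.84 = 504.6 kN.
Governing: min(442.0, 753.3, 488.1, 504.6) = 442.0 kN → bolt shear.

442.0 kN (bolt shear governs)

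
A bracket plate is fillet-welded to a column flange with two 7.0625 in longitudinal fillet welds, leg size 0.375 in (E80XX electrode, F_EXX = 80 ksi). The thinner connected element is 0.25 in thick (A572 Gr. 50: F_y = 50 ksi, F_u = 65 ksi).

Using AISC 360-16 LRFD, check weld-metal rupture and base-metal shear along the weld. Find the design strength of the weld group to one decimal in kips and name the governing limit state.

Weld metal: throat = 0.707×0.375 = 0.26513 in, L = 2×7.0625 = 14.125 in. φR_n = 0.75 × 0.6 × 80 × 0.26513 × 14.125 = 134.8 kips.
Base metal shear (0.25 in plate): yield φR_n = 1.0×0.6×50×0.25×14.125 = 105.9 kips; rupture φR_n = 0.75×0.6×65×0.25×14.125 = 103.3 kips; take 103.3 kips (rupture).
Governing: min(134.8, 103.3) = 103.3 kips → base-metal shear.

103.3 kips (base-metal shear governs)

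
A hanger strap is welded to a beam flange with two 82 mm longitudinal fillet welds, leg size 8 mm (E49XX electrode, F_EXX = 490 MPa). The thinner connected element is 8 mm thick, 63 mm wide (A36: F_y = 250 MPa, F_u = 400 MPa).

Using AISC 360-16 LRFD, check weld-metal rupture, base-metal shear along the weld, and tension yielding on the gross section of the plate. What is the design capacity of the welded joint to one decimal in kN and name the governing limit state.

113.4 kN (gross-section yield governs)

Weld metal: throat = 0.707×8 = 5.656 mm, L = 2×82 = 164 mm. φR_n = 0.75 × 0.6 × 490 × 5.656 × 164 = 204.5 kN.
Base metal shear (8 mm plate): yield φR_n = 1.0×0.6×250×8×164 = 196.8 kN; rupture φR_n = 0.75×0.6×400×8×164 = 236.2 kN; take 196.8 kN (yield).
Tension yield (gross): A_g = 63×8 = 504 mm². φR_n = 0.90 × 250 × 504 = 113.4 kN.
Governing: min(204.5, 196.8, 113.4) = 113.4 kN → gross-section yield.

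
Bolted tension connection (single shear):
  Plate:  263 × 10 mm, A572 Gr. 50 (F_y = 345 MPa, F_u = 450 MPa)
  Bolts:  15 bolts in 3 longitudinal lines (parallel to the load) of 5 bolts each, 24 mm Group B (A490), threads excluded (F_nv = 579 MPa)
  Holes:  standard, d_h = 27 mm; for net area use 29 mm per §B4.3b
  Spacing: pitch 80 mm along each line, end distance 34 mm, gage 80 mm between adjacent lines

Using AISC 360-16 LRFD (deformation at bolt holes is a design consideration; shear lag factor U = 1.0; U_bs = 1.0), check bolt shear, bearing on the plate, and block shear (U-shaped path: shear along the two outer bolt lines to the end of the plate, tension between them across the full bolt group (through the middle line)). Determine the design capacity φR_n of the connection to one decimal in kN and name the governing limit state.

Bolt shear: A_b = π(24)²/4 = 452.39 mm². φR_n = 0.75 × 579 × 452.39 × 15 × 1 = 2946.8 kN.
Bearing (10 mm plate, F_u = 450 MPa): end bolts L_c = 34 − 27/2 = 20.5, R_n = min(1.2×20.5×10×450, 2.4×24×10×450) = 110.7 kN/bolt; interior L_c = 80 − 27 = 53, R_n = 259.2 kN/bolt. φR_n = 0.75 × (3×110.7 + 12×259.2) = 2581.9 kN.
Block shear: shear path 2×[34+4×80] = 2×354 mm, A_gv = 7080, A_nv = 2×(354 − 4.5×29)×10 = 4470 mm²; tension across gage: (160 − 2×29)×10 = 1020 mm². R_n = min(0.6×450×4470, 0.6×345×7080) + 1.0×450×1020 = min(1206.9, 1465.6) + 459 = 1665.9 kN. φR_n = 0.75 × 1665.9 = 1249.4 kN.
Governing: min(2946.8, 2581.9, 1249.4) = 1249.4 kN → block shear.

1249.4 kN (block shear governs)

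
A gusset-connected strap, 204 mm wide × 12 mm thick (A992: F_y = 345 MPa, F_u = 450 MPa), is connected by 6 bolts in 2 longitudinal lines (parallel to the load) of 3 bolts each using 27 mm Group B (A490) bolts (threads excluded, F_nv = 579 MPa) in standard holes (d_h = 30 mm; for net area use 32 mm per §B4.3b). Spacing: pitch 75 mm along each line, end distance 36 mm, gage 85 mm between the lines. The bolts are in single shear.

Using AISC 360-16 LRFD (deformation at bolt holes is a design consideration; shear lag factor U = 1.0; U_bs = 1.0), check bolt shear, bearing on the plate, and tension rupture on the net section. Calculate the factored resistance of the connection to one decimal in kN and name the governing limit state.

567.0 kN (net-section rupture governs)

Bolt shear: A_b = π(27)²/4 = 572.56 mm². φR_n = 0.75 × 579 × 572.56 × 6 × 1 = 1491.8 kN.
Bearing (12 mm plate, F_u = 450 MPa): end bolts L_c = 36 − 30/2 = 21, R_n = min(1.2×21×12×450, 2.4×27×12×450) = 136.08 kN/bolt; interior L_c = 75 − 30 = 45, R_n = 291.6 kN/bolt. φR_n = 0.75 × (2×136.08 + 4×291.6) = 1078.9 kN.
Tension rupture (net): A_n = (204 − 2×32)×12 = 1680 mm² (U = 1.0, A_e = A_n). φR_n = 0.75 × 450 × 1680 = 567.0 kN.
Governing: min(1491.8, 1078.9, 567.0) = 567.0 kN → net-section rupture.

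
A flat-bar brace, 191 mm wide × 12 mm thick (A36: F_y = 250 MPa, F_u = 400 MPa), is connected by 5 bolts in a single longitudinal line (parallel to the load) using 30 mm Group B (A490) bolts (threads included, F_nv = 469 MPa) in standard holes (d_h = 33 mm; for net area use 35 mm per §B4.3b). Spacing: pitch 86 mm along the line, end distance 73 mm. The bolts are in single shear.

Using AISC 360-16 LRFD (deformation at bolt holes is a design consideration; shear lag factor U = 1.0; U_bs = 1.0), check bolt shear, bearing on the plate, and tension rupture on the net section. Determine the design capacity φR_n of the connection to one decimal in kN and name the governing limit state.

561.6 kN (net-section rupture governs)

Bolt shear: A_b = π(30)²/4 = 706.86 mm². φR_n = 0.75 × 469 × 706.86 × 5 × 1 = 1243.2 kN.
Bearing (12 mm plate, F_u = 400 MPa): end bolts L_c = 73 − 33/2 = 56.5, R_n = min(1.2×56.5×12×400, 2.4×30×12×400) = 325.44 kN/bolt; interior L_c = 86 − 33 = 53, R_n = 305.28 kN/bolt. φR_n = 0.75 × (1×325.44 + 4×305.28) = 1159.9 kN.
Tension rupture (net): A_n = (191 − 1×35)×12 = 1872 mm² (U = 1.0, A_e = A_n). φR_n = 0.75 × 400 × 1872 = 561.6 kN.
Governing: min(1243.2, 1159.9, 561.6) = 561.6 kN → net-section rupture.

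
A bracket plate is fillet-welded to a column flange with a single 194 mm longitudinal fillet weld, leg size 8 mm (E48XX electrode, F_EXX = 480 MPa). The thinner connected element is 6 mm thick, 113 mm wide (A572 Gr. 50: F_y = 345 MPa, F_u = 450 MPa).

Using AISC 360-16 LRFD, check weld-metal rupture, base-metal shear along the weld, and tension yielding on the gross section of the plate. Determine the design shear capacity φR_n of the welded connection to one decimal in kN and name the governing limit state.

210.5 kN (gross-section yield governs)

Weld metal: throat = 0.707×8 = 5.656 mm, L = 194 mm. φR_n = 0.75 × 0.6 × 480 × 5.656 × 194 = 237.0 kN.
Base metal shear (6 mm plate): yield φR_n = 1.0×0.6×345×6×194 = 240.9 kN; rupture φR_n = 0.75×0.6×450×6×194 = 235.7 kN; take 235.7 kN (rupture).
Tension yield (gross): A_g = 113×6 = 678 mm². φR_n = 0.90 × 345 × 678 = 210.5 kN.
Governing: min(237.0, 235.7, 210.5) = 210.5 kN → gross-section yield.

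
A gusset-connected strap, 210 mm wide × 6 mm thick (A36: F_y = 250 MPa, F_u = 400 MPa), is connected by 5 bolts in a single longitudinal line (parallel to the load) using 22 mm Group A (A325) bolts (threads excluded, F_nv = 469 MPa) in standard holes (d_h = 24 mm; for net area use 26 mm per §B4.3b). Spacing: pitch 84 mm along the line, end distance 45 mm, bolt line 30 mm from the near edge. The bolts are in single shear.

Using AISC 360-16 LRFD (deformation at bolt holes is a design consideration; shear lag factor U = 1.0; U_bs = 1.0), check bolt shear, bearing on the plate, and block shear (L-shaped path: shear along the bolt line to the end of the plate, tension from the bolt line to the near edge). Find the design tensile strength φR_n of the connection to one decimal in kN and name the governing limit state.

Bolt shear: A_b = π(22)²/4 = 380.13 mm². φR_n = 0.75 × 469 × 380.13 × 5 × 1 = 668.6 kN.
Bearing (6 mm plate, F_u = 400 MPa): end bolts L_c = 45 − 24/2 = 33, R_n = min(1.2×33×6×400, 2.4×22×6×400) = 95.04 kN/bolt; interior L_c = 84 − 24 = 60, R_n = 126.72 kN/bolt. φR_n = 0.75 × (1×95.04 + 4×126.72) = 451.4 kN.
Block shear: shear path 1×[45+4×84] = 1×381 mm, A_gv = 2286, A_nv = 1×(381 − 4.5×26)×6 = 1584 mm²; tension to near edge: (30 − 0.5×26)×6 = 102 mm². R_n = min(0.6×400×1584, 0.6×250×2286) + 1.0×400×102 = min(380.16, 342.9) + 40.8 = 383.7 kN. φR_n = 0.75 × 383.7 = 287.8 kN.
Governing: min(668.6, 451.4, 287.8) = 287.8 kN → block shear.

287.8 kN (block shear governs)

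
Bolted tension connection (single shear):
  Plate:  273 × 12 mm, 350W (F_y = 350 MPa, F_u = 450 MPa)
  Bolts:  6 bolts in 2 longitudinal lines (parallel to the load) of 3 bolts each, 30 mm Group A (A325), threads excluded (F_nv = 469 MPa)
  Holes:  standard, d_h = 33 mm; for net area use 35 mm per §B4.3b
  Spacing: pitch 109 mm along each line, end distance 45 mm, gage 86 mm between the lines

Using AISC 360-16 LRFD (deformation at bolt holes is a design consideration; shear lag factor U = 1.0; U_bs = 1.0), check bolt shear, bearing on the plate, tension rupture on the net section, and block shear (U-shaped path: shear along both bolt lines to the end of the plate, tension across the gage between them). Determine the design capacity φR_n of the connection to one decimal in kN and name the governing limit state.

822.2 kN (net-section rupture governs)

Bolt shear: A_b = π(30)²/4 = 706.86 mm². φR_n = 0.75 × 469 × 706.86 × 6 × 1 = 1491.8 kN.
Bearing (12 mm plate, F_u = 450 MPa): end bolts L_c = 45 − 33/2 = 28.5, R_n = min(1.2×28.5×12×450, 2.4×30×12×450) = 184.68 kN/bolt; interior L_c = 109 − 33 = 76, R_n = 388.8 kN/bolt. φR_n = 0.75 × (2×184.68 + 4×388.8) = 1443.4 kN.
Tension rupture (net): A_n = (273 − 2×35)×12 = 2436 mm² (U = 1.0, A_e = A_n). φR_n = 0.75 × 450 × 2436 = 822.2 kN.
Block shear: shear path 2×[45+2×109] = 2×263 mm, A_gv = 6312, A_nv = 2×(263 − 2.5×35)×12 = 4212 mm²; tension across gage: (86 − 1×35)×12 = 612 mm². R_n = min(0.6×450×4212, 0.6×350×6312) + 1.0×450×612 = min(1137.2, 1325.5) + 275.4 = 1412.6 kN. φR_n = 0.75 × 1412.6 = 1059.5 kN.
Governing: min(1491.8, 1443.4, 822.2, 1059.5) = 822.2 kN → net-section rupture.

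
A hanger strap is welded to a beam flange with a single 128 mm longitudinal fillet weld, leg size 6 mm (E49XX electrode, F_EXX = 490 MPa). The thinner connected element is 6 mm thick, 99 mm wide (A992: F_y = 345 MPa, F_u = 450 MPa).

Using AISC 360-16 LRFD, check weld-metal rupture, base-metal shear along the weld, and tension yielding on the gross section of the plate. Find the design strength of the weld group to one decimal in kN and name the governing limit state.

Weld metal: throat = 0.707×6 = 4.242 mm, L = 128 mm. φR_n = 0.75 × 0.6 × 490 × 4.242 × 128 = 119.7 kN.
Base metal shear (6 mm plate): yield φR_n = 1.0×0.6×345×6×128 = 159.0 kN; rupture φR_n = 0.75×0.6×450×6×128 = 155.5 kN; take 155.5 kN (rupture).
Tension yield (gross): A_g = 99×6 = 594 mm². φR_n = 0.90 × 345 × 594 = 184.4 kN.
Governing: min(119.7, 155.5, 184.4) = 119.7 kN → weld metal.

119.7 kN (weld metal governs)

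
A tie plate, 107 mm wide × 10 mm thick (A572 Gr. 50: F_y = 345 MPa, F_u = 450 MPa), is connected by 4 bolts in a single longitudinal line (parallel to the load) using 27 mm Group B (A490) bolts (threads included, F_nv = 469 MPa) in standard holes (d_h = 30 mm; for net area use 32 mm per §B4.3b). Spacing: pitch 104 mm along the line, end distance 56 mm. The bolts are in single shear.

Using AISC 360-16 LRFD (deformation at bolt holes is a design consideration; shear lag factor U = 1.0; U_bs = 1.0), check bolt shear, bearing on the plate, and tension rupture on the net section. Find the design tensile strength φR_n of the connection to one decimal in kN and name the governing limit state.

Bolt shear: A_b = π(27)²/4 = 572.56 mm². φR_n = 0.75 × 469 × 572.56 × 4 × 1 = 805.6 kN.
Bearing (10 mm plate, F_u = 450 MPa): end bolts L_c = 56 − 30/2 = 41, R_n = min(1.2×41×10×450, 2.4×27×10×450) = 221.4 kN/bolt; interior L_c = 104 − 30 = 74, R_n = 291.6 kN/bolt. φR_n = 0.75 × (1×221.4 + 3×291.6) = 822.2 kN.
Tension rupture (net): A_n = (107 − 1×32)×10 = 750 mm² (U = 1.0, A_e = A_n). φR_n = 0.75 × 450 × 750 = 253.1 kN.
Governing: min(805.6, 822.2, 253.1) = 253.1 kN → net-section rupture.

253.1 kN (net-section rupture governs)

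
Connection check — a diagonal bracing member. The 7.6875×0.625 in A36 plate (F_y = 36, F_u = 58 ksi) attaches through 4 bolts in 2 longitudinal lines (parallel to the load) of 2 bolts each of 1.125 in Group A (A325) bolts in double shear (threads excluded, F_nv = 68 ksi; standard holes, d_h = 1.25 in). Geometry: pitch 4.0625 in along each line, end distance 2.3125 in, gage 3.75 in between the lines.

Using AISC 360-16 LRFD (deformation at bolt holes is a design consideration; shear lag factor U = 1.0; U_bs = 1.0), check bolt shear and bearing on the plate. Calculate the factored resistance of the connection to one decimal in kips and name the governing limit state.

256.9 kips (bearing governs)

Bolt shear: A_b = π(1.125)²/4 = 0.99402 in². φR_n = 0.75 × 68 × 0.99402 × 4 × 2 = 405.6 kips.
Bearing (0.625 in plate, F_u = 58 ksi): end bolts L_c = 2.3125 − 1.25/2 = 1.6875, R_n = min(1.2×1.6875×0.625×58, 2.4×1.125×0.625×58) = 73.406 kips/bolt; interior L_c = 4.0625 − 1.25 = 2.8125, R_n = 97.875 kips/bolt. φR_n = 0.75 × (2×73.406 + 2×97.875) = 256.9 kips.
Governing: min(405.6, 256.9) = 256.9 kips → bearing.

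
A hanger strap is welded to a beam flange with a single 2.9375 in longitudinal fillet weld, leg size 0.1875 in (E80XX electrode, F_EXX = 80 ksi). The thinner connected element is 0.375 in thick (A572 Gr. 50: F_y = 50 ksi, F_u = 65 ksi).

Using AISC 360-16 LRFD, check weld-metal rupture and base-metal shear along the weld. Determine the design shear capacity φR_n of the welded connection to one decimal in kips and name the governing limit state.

14.0 kips (weld metal governs)

Weld metal: throat = 0.707×0.1875 = 0.13256 in, L = 2.9375 in. φR_n = 0.75 × 0.6 × 80 × 0.13256 × 2.9375 = 14.0 kips.
Base metal shear (0.375 in plate): yield φR_n = 1.0×0.6×50×0.375×2.9375 = 33.0 kips; rupture φR_n = 0.75×0.6×65×0.375×2.9375 = 32.2 kips; take 32.2 kips (rupture).
Governing: min(14.0, 32.2) = 14.0 kips → weld metal.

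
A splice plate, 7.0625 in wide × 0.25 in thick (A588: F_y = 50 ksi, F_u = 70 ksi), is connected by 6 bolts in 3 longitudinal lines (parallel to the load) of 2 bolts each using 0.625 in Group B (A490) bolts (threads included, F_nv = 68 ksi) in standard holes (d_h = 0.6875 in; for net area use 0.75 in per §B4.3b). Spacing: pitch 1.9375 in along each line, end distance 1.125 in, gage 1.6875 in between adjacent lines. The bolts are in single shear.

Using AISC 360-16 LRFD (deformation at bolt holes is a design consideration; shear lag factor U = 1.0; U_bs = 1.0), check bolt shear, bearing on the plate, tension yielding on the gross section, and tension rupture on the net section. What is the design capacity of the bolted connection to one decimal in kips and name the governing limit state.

Bolt shear: A_b = π(0.625)²/4 = 0.3068 in². φR_n = 0.75 × 68 × 0.3068 × 6 × 1 = 93.9 kips.
Bearing (0.25 in plate, F_u = 70 ksi): end bolts L_c = 1.125 − 0.6875/2 = 0.78125, R_n = min(1.2×0.78125×0.25×70, 2.4×0.625×0.25×70) = 16.406 kips/bolt; interior L_c = 1.9375 − 0.6875 = 1.25, R_n = 26.25 kips/bolt. φR_n = 0.75 × (3×16.406 + 3×26.25) = 96.0 kips.
Tension yield (gross): A_g = 7.0625×0.25 = 1.7656 in². φR_n = 0.90 × 50 × 1.7656 = 79.5 kips.
Tension rupture (net): A_n = (7.0625 − 3×0.75)×0.25 = 1.2031 in² (U = 1.0, A_e = A_n). φR_n = 0.75 × 70 × 1.2031 = 63.2 kips.
Governing: min(93.9, 96.0, 79.5, 63.2) = 63.2 kips → net-section rupture.

63.2 kips (net-section rupture governs)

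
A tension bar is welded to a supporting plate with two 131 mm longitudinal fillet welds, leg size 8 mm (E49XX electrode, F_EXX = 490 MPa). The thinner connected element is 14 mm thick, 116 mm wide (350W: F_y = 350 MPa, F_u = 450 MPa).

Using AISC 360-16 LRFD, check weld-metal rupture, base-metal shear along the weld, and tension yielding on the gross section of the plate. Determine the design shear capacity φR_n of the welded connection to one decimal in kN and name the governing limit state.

326.8 kN (weld metal governs)

Weld metal: throat = 0.707×8 = 5.656 mm, L = 2×131 = 262 mm. φR_n = 0.75 × 0.6 × 490 × 5.656 × 262 = 326.8 kN.
Base metal shear (14 mm plate): yield φR_n = 1.0×0.6×350×14×262 = 770.3 kN; rupture φR_n = 0.75×0.6×450×14×262 = 742.8 kN; take 742.8 kN (rupture).
Tension yield (gross): A_g = 116×14 = 1624 mm². φR_n = 0.90 × 350 × 1624 = 511.6 kN.
Governing: min(326.8, 742.8, 511.6) = 326.8 kN → weld metal.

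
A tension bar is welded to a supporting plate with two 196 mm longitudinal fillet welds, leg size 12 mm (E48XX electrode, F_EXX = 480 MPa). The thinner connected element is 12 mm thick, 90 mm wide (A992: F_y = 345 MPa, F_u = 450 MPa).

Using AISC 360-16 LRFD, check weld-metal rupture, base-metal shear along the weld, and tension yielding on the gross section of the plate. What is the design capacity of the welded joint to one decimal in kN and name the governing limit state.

335.3 kN (gross-section yield governs)

Weld metal: throat = 0.707×12 = 8.484 mm, L = 2×196 = 392 mm. φR_n = 0.75 × 0.6 × 480 × 8.484 × 392 = 718.4 kN.
Base metal shear (12 mm plate): yield φR_n = 1.0×0.6×345×12×392 = 973.7 kN; rupture φR_n = 0.75×0.6×450×12×392 = 952.6 kN; take 952.6 kN (rupture).
Tension yield (gross): A_g = 90×12 = 1080 mm². φR_n = 0.90 × 345 × 1080 = 335.3 kN.
Governing: min(718.4, 952.6, 335.3) = 335.3 kN → gross-section yield.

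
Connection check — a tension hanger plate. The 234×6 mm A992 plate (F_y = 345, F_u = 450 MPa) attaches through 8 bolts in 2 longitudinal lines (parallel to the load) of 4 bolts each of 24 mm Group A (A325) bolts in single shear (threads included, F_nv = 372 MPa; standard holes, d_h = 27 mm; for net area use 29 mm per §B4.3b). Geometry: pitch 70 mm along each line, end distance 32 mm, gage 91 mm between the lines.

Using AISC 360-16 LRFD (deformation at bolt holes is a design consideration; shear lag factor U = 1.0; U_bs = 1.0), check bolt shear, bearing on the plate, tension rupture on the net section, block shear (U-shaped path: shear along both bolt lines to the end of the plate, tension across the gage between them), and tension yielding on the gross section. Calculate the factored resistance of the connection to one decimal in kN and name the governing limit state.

356.4 kN (net-section rupture governs)

Bolt shear: A_b = π(24)²/4 = 452.39 mm². φR_n = 0.75 × 372 × 452.39 × 8 × 1 = 1009.7 kN.
Bearing (6 mm plate, F_u = 450 MPa): end bolts L_c = 32 − 27/2 = 18.5, R_n = min(1.2×18.5×6×450, 2.4×24×6×450) = 59.94 kN/bolt; interior L_c = 70 − 27 = 43, R_n = 139.32 kN/bolt. φR_n = 0.75 × (2×59.94 + 6×139.32) = 716.9 kN.
Tension rupture (net): A_n = (234 − 2×29)×6 = 1056 mm² (U = 1.0, A_e = A_n). φR_n = 0.75 × 450 × 1056 = 356.4 kN.
Block shear: shear path 2×[32+3×70] = 2×242 mm, A_gv = 2904, A_nv = 2×(242 − 3.5×29)×6 = 1686 mm²; tension across gage: (91 − 1×29)×6 = 372 mm². R_n = min(0.6×450×1686, 0.6×345×2904) + 1.0×450×372 = min(455.22, 601.13) + 167.4 = 622.62 kN. φR_n = 0.75 × 622.62 = 467.0 kN.
Tension yield (gross): A_g = 234×6 = 1404 mm². φR_n = 0.90 × 345 × 1404 = 435.9 kN.
Governing: min(1009.7, 716.9, 356.4, 467.0, 435.9) = 356.4 kN → net-section rupture.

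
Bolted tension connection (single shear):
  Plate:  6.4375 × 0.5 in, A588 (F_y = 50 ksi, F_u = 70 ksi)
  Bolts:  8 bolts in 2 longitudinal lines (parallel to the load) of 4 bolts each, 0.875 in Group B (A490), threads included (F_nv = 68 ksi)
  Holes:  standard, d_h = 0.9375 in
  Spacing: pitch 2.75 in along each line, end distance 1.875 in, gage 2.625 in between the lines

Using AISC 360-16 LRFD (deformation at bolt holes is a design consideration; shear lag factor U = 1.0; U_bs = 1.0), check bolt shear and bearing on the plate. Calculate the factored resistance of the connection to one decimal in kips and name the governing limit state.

245.3 kips (bolt shear governs)

Bolt shear: A_b = π(0.875)²/4 = 0.60132 in². φR_n = 0.75 × 68 × 0.60132 × 8 × 1 = 245.3 kips.
Bearing (0.5 in plate, F_u = 70 ksi): end bolts L_c = 1.875 − 0.9375/2 = 1.40625, R_n = min(1.2×1.40625×0.5×70, 2.4×0.875×0.5×70) = 59.063 kips/bolt; interior L_c = 2.75 − 0.9375 = 1.8125, R_n = 73.5 kips/bolt. φR_n = 0.75 × (2×59.063 + 6×73.5) = 419.3 kips.
Governing: min(245.3, 419.3) = 245.3 kips → bolt shear.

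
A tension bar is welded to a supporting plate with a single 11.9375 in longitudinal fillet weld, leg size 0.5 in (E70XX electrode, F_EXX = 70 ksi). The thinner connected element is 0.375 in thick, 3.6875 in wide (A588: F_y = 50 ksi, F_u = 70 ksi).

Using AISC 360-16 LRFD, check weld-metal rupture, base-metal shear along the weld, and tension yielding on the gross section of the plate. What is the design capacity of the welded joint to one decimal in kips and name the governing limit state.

Weld metal: throat = 0.707×0.5 = 0.3535 in, L = 11.9375 in. φR_n = 0.75 × 0.6 × 70 × 0.3535 × 11.9375 = 132.9 kips.
Base metal shear (0.375 in plate): yield φR_n = 1.0×0.6×50×0.375×11.9375 = 134.3 kips; rupture φR_n = 0.75×0.6×70×0.375×11.9375 = 141.0 kips; take 134.3 kips (yield).
Tension yield (gross): A_g = 3.6875×0.375 = 1.3828 in². φR_n = 0.90 × 50 × 1.3828 = 62.2 kips.
Governing: min(132.9, 134.3, 62.2) = 62.2 kips → gross-section yield.

62.2 kips (gross-section yield governs)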